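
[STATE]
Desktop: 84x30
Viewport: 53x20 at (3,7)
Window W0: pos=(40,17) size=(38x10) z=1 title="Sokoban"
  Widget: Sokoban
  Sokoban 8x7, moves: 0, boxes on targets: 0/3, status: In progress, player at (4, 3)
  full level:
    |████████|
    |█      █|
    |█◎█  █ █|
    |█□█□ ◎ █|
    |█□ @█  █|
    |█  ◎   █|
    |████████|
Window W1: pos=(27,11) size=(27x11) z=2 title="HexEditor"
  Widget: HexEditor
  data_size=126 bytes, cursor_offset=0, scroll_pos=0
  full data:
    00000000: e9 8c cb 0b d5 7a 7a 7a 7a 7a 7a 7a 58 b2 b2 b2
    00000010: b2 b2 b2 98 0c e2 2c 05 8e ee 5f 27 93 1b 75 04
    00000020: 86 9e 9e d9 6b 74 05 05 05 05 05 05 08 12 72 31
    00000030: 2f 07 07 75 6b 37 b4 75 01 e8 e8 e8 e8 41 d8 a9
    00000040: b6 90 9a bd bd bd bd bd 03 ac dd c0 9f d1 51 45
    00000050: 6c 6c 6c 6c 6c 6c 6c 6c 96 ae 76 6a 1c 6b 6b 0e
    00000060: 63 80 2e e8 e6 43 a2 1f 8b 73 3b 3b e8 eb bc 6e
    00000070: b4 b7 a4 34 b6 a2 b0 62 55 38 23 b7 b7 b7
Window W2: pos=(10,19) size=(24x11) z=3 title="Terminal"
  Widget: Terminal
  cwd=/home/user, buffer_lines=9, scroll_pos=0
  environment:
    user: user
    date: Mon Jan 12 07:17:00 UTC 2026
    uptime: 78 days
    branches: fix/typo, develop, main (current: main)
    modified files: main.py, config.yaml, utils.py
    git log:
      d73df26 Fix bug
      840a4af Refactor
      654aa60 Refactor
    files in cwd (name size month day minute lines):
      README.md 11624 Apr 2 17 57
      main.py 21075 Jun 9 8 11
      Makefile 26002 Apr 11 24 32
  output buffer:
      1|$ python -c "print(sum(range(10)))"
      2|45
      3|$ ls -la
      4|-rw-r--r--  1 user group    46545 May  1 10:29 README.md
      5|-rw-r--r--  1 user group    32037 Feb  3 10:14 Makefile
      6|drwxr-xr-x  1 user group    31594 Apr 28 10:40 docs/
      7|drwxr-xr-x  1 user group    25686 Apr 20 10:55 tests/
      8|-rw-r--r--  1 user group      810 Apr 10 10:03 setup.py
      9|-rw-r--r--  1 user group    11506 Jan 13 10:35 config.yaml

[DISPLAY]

                                                     
                                                     
                                                     
                                                     
                        ┏━━━━━━━━━━━━━━━━━━━━━━━━━┓  
                        ┃ HexEditor               ┃  
                        ┠─────────────────────────┨  
                        ┃00000000  E9 8c cb 0b d5 ┃  
                        ┃00000010  b2 b2 b2 98 0c ┃  
                        ┃00000020  86 9e 9e d9 6b ┃  
                        ┃00000030  2f 07 07 75 6b ┃━━
                        ┃00000040  b6 90 9a bd bd ┃  
       ┏━━━━━━━━━━━━━━━━━━━━━━┓50  6c 6c 6c 6c 6c ┃──
       ┃ Terminal             ┃60  63 80 2e e8 e6 ┃  
       ┠──────────────────────┨━━━━━━━━━━━━━━━━━━━┛  
       ┃$ python -c "print(sum┃      ┃█◎█  █ █       
       ┃45                    ┃      ┃█□█□ ◎ █       
       ┃$ ls -la              ┃      ┃█□ @█  █       
       ┃-rw-r--r--  1 user gro┃      ┃█  ◎   █       
       ┃-rw-r--r--  1 user gro┃      ┗━━━━━━━━━━━━━━━


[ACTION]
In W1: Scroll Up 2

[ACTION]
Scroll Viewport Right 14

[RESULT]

                                                     
                                                     
                                                     
                                                     
          ┏━━━━━━━━━━━━━━━━━━━━━━━━━┓                
          ┃ HexEditor               ┃                
          ┠─────────────────────────┨                
          ┃00000000  E9 8c cb 0b d5 ┃                
          ┃00000010  b2 b2 b2 98 0c ┃                
          ┃00000020  86 9e 9e d9 6b ┃                
          ┃00000030  2f 07 07 75 6b ┃━━━━━━━━━━━━━━━━
          ┃00000040  b6 90 9a bd bd ┃                
━━━━━━━━━━━━━━━━┓50  6c 6c 6c 6c 6c ┃────────────────
nal             ┃60  63 80 2e e8 e6 ┃                
────────────────┨━━━━━━━━━━━━━━━━━━━┛                
on -c "print(sum┃      ┃█◎█  █ █                     
                ┃      ┃█□█□ ◎ █                     
la              ┃      ┃█□ @█  █                     
-r--  1 user gro┃      ┃█  ◎   █                     
-r--  1 user gro┃      ┗━━━━━━━━━━━━━━━━━━━━━━━━━━━━━


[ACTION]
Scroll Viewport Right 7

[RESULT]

                                                     
                                                     
                                                     
                                                     
   ┏━━━━━━━━━━━━━━━━━━━━━━━━━┓                       
   ┃ HexEditor               ┃                       
   ┠─────────────────────────┨                       
   ┃00000000  E9 8c cb 0b d5 ┃                       
   ┃00000010  b2 b2 b2 98 0c ┃                       
   ┃00000020  86 9e 9e d9 6b ┃                       
   ┃00000030  2f 07 07 75 6b ┃━━━━━━━━━━━━━━━━━━━━━━━
   ┃00000040  b6 90 9a bd bd ┃                       
━━━━━━━━━┓50  6c 6c 6c 6c 6c ┃───────────────────────
         ┃60  63 80 2e e8 e6 ┃                       
─────────┨━━━━━━━━━━━━━━━━━━━┛                       
print(sum┃      ┃█◎█  █ █                            
         ┃      ┃█□█□ ◎ █                            
         ┃      ┃█□ @█  █                            
 user gro┃      ┃█  ◎   █                            
 user gro┃      ┗━━━━━━━━━━━━━━━━━━━━━━━━━━━━━━━━━━━━


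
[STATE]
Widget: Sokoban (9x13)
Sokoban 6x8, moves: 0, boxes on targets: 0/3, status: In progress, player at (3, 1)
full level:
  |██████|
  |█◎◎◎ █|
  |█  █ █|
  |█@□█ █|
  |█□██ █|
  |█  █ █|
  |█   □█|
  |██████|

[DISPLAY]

██████   
█◎◎◎ █   
█  █ █   
█@□█ █   
█□██ █   
█  █ █   
█   □█   
██████   
Moves: 0 
         
         
         
         


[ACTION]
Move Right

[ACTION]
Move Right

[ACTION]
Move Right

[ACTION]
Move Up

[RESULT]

██████   
█◎◎◎ █   
█@ █ █   
█ □█ █   
█□██ █   
█  █ █   
█   □█   
██████   
Moves: 1 
         
         
         
         


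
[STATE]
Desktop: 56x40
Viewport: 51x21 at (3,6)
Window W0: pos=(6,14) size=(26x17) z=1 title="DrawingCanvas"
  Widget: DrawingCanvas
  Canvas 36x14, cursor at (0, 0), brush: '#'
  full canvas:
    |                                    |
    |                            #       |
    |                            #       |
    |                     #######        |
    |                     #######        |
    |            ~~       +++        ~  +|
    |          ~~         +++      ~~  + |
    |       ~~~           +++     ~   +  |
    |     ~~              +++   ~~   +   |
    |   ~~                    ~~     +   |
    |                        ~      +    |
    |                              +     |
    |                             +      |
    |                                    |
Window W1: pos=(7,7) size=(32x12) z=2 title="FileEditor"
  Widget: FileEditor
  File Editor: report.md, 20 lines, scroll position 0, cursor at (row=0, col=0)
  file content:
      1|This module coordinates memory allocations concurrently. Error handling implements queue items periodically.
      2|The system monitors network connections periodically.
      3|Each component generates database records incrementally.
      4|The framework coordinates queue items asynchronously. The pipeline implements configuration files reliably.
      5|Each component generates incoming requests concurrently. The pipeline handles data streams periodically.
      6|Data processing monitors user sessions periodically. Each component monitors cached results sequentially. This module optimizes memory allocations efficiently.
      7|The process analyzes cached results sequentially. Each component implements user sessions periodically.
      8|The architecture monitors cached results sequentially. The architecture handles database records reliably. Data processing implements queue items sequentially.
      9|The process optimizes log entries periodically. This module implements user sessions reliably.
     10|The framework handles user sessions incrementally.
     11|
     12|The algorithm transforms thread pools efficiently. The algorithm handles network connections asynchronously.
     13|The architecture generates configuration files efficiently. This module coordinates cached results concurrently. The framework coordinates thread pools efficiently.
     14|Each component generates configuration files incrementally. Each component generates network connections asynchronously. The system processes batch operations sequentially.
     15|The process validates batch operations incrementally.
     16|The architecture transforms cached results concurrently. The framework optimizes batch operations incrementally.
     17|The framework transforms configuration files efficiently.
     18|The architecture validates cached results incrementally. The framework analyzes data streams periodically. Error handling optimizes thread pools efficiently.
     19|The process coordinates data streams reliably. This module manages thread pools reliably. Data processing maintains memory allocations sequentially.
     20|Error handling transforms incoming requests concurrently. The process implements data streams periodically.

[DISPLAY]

                                                   
    ┏━━━━━━━━━━━━━━━━━━━━━━━━━━━━━━┓               
    ┃ FileEditor                   ┃               
    ┠──────────────────────────────┨               
    ┃█his module coordinates memor▲┃               
    ┃The system monitors network c█┃               
    ┃Each component generates data░┃               
    ┃The framework coordinates que░┃               
   ┏┃Each component generates inco░┃               
   ┃┃Data processing monitors user░┃               
   ┠┃The process analyzes cached r░┃               
   ┃┃The architecture monitors cac▼┃               
   ┃┗━━━━━━━━━━━━━━━━━━━━━━━━━━━━━━┛               
   ┃                        ┃                      
   ┃                     ###┃                      
   ┃                     ###┃                      
   ┃            ~~       +++┃                      
   ┃          ~~         +++┃                      
   ┃       ~~~           +++┃                      
   ┃     ~~              +++┃                      
   ┃   ~~                   ┃                      


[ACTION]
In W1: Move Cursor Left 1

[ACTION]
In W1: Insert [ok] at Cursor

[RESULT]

                                                   
    ┏━━━━━━━━━━━━━━━━━━━━━━━━━━━━━━┓               
    ┃ FileEditor                   ┃               
    ┠──────────────────────────────┨               
    ┃ok█his module coordinates mem▲┃               
    ┃The system monitors network c█┃               
    ┃Each component generates data░┃               
    ┃The framework coordinates que░┃               
   ┏┃Each component generates inco░┃               
   ┃┃Data processing monitors user░┃               
   ┠┃The process analyzes cached r░┃               
   ┃┃The architecture monitors cac▼┃               
   ┃┗━━━━━━━━━━━━━━━━━━━━━━━━━━━━━━┛               
   ┃                        ┃                      
   ┃                     ###┃                      
   ┃                     ###┃                      
   ┃            ~~       +++┃                      
   ┃          ~~         +++┃                      
   ┃       ~~~           +++┃                      
   ┃     ~~              +++┃                      
   ┃   ~~                   ┃                      


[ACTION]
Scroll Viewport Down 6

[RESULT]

    ┃Each component generates data░┃               
    ┃The framework coordinates que░┃               
   ┏┃Each component generates inco░┃               
   ┃┃Data processing monitors user░┃               
   ┠┃The process analyzes cached r░┃               
   ┃┃The architecture monitors cac▼┃               
   ┃┗━━━━━━━━━━━━━━━━━━━━━━━━━━━━━━┛               
   ┃                        ┃                      
   ┃                     ###┃                      
   ┃                     ###┃                      
   ┃            ~~       +++┃                      
   ┃          ~~         +++┃                      
   ┃       ~~~           +++┃                      
   ┃     ~~              +++┃                      
   ┃   ~~                   ┃                      
   ┃                        ┃                      
   ┃                        ┃                      
   ┃                        ┃                      
   ┗━━━━━━━━━━━━━━━━━━━━━━━━┛                      
                                                   
                                                   


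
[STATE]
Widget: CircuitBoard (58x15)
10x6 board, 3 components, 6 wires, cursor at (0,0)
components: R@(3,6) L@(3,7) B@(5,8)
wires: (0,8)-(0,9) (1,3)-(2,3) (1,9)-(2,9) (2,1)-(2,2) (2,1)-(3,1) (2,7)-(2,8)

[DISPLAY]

   0 1 2 3 4 5 6 7 8 9                                    
0  [.]                              · ─ ·                 
                                                          
1               ·                       ·                 
                │                       │                 
2       · ─ ·   ·               · ─ ·   ·                 
        │                                                 
3       ·                   R   L                         
                                                          
4                                                         
                                                          
5                                   B                     
Cursor: (0,0)                                             
                                                          
                                                          


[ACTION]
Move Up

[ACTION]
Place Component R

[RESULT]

   0 1 2 3 4 5 6 7 8 9                                    
0  [R]                              · ─ ·                 
                                                          
1               ·                       ·                 
                │                       │                 
2       · ─ ·   ·               · ─ ·   ·                 
        │                                                 
3       ·                   R   L                         
                                                          
4                                                         
                                                          
5                                   B                     
Cursor: (0,0)                                             
                                                          
                                                          


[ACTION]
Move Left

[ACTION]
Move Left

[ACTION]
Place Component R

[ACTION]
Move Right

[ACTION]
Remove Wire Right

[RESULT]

   0 1 2 3 4 5 6 7 8 9                                    
0   R  [.]                          · ─ ·                 
                                                          
1               ·                       ·                 
                │                       │                 
2       · ─ ·   ·               · ─ ·   ·                 
        │                                                 
3       ·                   R   L                         
                                                          
4                                                         
                                                          
5                                   B                     
Cursor: (0,1)                                             
                                                          
                                                          


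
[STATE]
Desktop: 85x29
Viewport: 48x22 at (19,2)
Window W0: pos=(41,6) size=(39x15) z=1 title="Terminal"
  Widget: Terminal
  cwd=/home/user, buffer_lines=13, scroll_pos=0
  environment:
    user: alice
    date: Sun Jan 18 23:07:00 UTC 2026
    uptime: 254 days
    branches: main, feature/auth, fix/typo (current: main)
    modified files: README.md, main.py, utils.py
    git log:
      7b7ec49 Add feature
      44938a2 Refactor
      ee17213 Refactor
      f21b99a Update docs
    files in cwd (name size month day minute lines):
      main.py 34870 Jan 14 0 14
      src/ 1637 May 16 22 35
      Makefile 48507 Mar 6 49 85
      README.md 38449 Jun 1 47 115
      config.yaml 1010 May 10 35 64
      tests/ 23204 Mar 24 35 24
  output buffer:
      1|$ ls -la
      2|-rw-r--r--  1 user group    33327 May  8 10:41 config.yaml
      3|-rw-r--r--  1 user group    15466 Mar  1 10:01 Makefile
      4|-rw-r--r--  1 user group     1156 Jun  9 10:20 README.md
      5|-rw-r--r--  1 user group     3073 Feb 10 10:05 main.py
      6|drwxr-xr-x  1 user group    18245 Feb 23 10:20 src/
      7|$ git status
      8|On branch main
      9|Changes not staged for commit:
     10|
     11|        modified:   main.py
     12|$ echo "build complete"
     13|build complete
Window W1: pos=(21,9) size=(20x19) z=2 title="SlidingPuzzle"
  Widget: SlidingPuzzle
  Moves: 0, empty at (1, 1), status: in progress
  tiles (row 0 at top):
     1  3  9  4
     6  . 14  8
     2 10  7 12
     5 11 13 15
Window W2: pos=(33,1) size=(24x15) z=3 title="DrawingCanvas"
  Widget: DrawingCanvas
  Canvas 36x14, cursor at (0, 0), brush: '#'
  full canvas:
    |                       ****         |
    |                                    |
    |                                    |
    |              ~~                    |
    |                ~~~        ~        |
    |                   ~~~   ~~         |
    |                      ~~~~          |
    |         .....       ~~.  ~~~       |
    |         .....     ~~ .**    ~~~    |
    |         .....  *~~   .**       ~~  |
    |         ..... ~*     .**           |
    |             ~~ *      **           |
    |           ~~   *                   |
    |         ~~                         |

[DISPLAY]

              ┃ DrawingCanvas        ┃          
              ┠──────────────────────┨          
              ┃+                     ┃          
              ┃                      ┃          
              ┃                      ┃━━━━━━━━━━
              ┃              ~~      ┃          
              ┃                ~~~   ┃──────────
  ┏━━━━━━━━━━━┃                   ~~~┃          
  ┃ SlidingPuz┃                      ┃ser group 
  ┠───────────┃         .....       ~┃ser group 
  ┃┌────┬────┬┃         .....     ~~ ┃ser group 
  ┃│  1 │  3 │┃         .....  *~~   ┃ser group 
  ┃├────┼────┼┃         ..... ~*     ┃ser group 
  ┃│  6 │    │┗━━━━━━━━━━━━━━━━━━━━━━┛          
  ┃├────┼────┼────┼──┃┃On branch main           
  ┃│  2 │ 10 │  7 │ 1┃┃Changes not staged for co
  ┃├────┼────┼────┼──┃┃                         
  ┃│  5 │ 11 │ 13 │ 1┃┃        modified:   main.
  ┃└────┴────┴────┴──┃┗━━━━━━━━━━━━━━━━━━━━━━━━━
  ┃Moves: 0          ┃                          
  ┃                  ┃                          
  ┃                  ┃                          


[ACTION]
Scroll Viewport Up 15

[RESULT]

                                                
              ┏━━━━━━━━━━━━━━━━━━━━━━┓          
              ┃ DrawingCanvas        ┃          
              ┠──────────────────────┨          
              ┃+                     ┃          
              ┃                      ┃          
              ┃                      ┃━━━━━━━━━━
              ┃              ~~      ┃          
              ┃                ~~~   ┃──────────
  ┏━━━━━━━━━━━┃                   ~~~┃          
  ┃ SlidingPuz┃                      ┃ser group 
  ┠───────────┃         .....       ~┃ser group 
  ┃┌────┬────┬┃         .....     ~~ ┃ser group 
  ┃│  1 │  3 │┃         .....  *~~   ┃ser group 
  ┃├────┼────┼┃         ..... ~*     ┃ser group 
  ┃│  6 │    │┗━━━━━━━━━━━━━━━━━━━━━━┛          
  ┃├────┼────┼────┼──┃┃On branch main           
  ┃│  2 │ 10 │  7 │ 1┃┃Changes not staged for co
  ┃├────┼────┼────┼──┃┃                         
  ┃│  5 │ 11 │ 13 │ 1┃┃        modified:   main.
  ┃└────┴────┴────┴──┃┗━━━━━━━━━━━━━━━━━━━━━━━━━
  ┃Moves: 0          ┃                          


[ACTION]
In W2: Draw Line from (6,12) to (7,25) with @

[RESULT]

                                                
              ┏━━━━━━━━━━━━━━━━━━━━━━┓          
              ┃ DrawingCanvas        ┃          
              ┠──────────────────────┨          
              ┃+                     ┃          
              ┃                      ┃          
              ┃                      ┃━━━━━━━━━━
              ┃              ~~      ┃          
              ┃                ~~~   ┃──────────
  ┏━━━━━━━━━━━┃                   ~~~┃          
  ┃ SlidingPuz┃            @@@@@@@   ┃ser group 
  ┠───────────┃         .....     @@@┃ser group 
  ┃┌────┬────┬┃         .....     ~~ ┃ser group 
  ┃│  1 │  3 │┃         .....  *~~   ┃ser group 
  ┃├────┼────┼┃         ..... ~*     ┃ser group 
  ┃│  6 │    │┗━━━━━━━━━━━━━━━━━━━━━━┛          
  ┃├────┼────┼────┼──┃┃On branch main           
  ┃│  2 │ 10 │  7 │ 1┃┃Changes not staged for co
  ┃├────┼────┼────┼──┃┃                         
  ┃│  5 │ 11 │ 13 │ 1┃┃        modified:   main.
  ┃└────┴────┴────┴──┃┗━━━━━━━━━━━━━━━━━━━━━━━━━
  ┃Moves: 0          ┃                          


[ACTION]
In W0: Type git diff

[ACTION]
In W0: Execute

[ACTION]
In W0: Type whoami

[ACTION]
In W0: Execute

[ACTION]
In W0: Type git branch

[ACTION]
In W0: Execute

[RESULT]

                                                
              ┏━━━━━━━━━━━━━━━━━━━━━━┓          
              ┃ DrawingCanvas        ┃          
              ┠──────────────────────┨          
              ┃+                     ┃          
              ┃                      ┃          
              ┃                      ┃━━━━━━━━━━
              ┃              ~~      ┃          
              ┃                ~~~   ┃──────────
  ┏━━━━━━━━━━━┃                   ~~~┃          
  ┃ SlidingPuz┃            @@@@@@@   ┃          
  ┠───────────┃         .....     @@@┃          
  ┃┌────┬────┬┃         .....     ~~ ┃          
  ┃│  1 │  3 │┃         .....  *~~   ┃          
  ┃├────┼────┼┃         ..... ~*     ┃          
  ┃│  6 │    │┗━━━━━━━━━━━━━━━━━━━━━━┛          
  ┃├────┼────┼────┼──┃┃* main                   
  ┃│  2 │ 10 │  7 │ 1┃┃  feature/auth           
  ┃├────┼────┼────┼──┃┃  fix/typo               
  ┃│  5 │ 11 │ 13 │ 1┃┃$ █                      
  ┃└────┴────┴────┴──┃┗━━━━━━━━━━━━━━━━━━━━━━━━━
  ┃Moves: 0          ┃                          


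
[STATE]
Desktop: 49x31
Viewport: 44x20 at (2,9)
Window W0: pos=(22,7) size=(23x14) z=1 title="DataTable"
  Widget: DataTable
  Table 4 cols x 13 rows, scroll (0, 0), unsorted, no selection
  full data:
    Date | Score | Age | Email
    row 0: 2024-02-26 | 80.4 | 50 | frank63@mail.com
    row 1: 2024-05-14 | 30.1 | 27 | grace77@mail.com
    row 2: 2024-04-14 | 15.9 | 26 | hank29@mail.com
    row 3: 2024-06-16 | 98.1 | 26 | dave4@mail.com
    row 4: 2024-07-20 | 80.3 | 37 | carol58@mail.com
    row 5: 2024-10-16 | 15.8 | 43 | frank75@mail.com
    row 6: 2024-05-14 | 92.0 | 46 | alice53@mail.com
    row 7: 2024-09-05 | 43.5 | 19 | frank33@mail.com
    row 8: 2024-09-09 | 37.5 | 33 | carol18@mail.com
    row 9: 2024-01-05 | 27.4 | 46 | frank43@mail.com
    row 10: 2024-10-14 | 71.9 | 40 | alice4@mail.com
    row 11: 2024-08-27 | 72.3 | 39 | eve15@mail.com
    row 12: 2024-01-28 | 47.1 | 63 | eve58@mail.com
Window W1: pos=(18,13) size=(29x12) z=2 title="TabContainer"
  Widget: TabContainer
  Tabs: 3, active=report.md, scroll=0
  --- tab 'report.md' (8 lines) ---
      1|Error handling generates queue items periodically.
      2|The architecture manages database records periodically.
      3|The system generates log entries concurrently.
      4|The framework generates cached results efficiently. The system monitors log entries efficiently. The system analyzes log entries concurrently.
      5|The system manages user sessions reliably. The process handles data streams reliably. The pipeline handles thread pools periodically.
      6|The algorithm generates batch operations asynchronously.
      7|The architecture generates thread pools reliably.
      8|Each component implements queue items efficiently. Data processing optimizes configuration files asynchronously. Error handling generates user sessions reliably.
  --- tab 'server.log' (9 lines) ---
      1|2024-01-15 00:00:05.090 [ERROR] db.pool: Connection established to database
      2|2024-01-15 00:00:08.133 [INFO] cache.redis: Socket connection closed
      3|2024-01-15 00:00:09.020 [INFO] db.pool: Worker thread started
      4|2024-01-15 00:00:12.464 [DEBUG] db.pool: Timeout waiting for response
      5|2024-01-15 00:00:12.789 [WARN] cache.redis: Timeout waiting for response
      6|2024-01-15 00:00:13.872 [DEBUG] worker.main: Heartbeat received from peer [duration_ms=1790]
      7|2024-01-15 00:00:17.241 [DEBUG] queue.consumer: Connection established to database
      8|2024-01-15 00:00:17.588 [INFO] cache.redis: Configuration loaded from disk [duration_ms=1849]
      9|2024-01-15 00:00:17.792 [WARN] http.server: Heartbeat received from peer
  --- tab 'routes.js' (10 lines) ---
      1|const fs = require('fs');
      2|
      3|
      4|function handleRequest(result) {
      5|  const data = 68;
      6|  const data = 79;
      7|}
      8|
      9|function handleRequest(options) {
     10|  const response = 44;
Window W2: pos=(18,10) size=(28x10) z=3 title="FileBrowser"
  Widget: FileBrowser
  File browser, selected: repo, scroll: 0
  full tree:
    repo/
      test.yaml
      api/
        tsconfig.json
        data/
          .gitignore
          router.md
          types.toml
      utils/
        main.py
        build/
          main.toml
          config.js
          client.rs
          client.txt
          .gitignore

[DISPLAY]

                    ┠─────────────────────┨ 
                ┏━━━━━━━━━━━━━━━━━━━━━━━━━━┓
                ┃ FileBrowser              ┃
                ┠──────────────────────────┨
                ┃> [-] repo/               ┃
                ┃    test.yaml             ┃
                ┃    [+] api/              ┃
                ┃    [+] utils/            ┃
                ┃                          ┃
                ┃                          ┃
                ┗━━━━━━━━━━━━━━━━━━━━━━━━━━┛
                ┃The system generates log en
                ┃The framework generates cac
                ┃The system manages user ses
                ┃The algorithm generates bat
                ┗━━━━━━━━━━━━━━━━━━━━━━━━━━━
                                            
                                            
                                            
                                            


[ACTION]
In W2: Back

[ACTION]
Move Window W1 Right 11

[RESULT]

                    ┠─────────────────────┨ 
                ┏━━━━━━━━━━━━━━━━━━━━━━━━━━┓
                ┃ FileBrowser              ┃
                ┠──────────────────────────┨
                ┃> [-] repo/               ┃
                ┃    test.yaml             ┃
                ┃    [+] api/              ┃
                ┃    [+] utils/            ┃
                ┃                          ┃
                ┃                          ┃
                ┗━━━━━━━━━━━━━━━━━━━━━━━━━━┛
                  ┃The system generates log 
                  ┃The framework generates c
                  ┃The system manages user s
                  ┃The algorithm generates b
                  ┗━━━━━━━━━━━━━━━━━━━━━━━━━
                                            
                                            
                                            
                                            


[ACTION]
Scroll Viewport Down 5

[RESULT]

                ┃ FileBrowser              ┃
                ┠──────────────────────────┨
                ┃> [-] repo/               ┃
                ┃    test.yaml             ┃
                ┃    [+] api/              ┃
                ┃    [+] utils/            ┃
                ┃                          ┃
                ┃                          ┃
                ┗━━━━━━━━━━━━━━━━━━━━━━━━━━┛
                  ┃The system generates log 
                  ┃The framework generates c
                  ┃The system manages user s
                  ┃The algorithm generates b
                  ┗━━━━━━━━━━━━━━━━━━━━━━━━━
                                            
                                            
                                            
                                            
                                            
                                            


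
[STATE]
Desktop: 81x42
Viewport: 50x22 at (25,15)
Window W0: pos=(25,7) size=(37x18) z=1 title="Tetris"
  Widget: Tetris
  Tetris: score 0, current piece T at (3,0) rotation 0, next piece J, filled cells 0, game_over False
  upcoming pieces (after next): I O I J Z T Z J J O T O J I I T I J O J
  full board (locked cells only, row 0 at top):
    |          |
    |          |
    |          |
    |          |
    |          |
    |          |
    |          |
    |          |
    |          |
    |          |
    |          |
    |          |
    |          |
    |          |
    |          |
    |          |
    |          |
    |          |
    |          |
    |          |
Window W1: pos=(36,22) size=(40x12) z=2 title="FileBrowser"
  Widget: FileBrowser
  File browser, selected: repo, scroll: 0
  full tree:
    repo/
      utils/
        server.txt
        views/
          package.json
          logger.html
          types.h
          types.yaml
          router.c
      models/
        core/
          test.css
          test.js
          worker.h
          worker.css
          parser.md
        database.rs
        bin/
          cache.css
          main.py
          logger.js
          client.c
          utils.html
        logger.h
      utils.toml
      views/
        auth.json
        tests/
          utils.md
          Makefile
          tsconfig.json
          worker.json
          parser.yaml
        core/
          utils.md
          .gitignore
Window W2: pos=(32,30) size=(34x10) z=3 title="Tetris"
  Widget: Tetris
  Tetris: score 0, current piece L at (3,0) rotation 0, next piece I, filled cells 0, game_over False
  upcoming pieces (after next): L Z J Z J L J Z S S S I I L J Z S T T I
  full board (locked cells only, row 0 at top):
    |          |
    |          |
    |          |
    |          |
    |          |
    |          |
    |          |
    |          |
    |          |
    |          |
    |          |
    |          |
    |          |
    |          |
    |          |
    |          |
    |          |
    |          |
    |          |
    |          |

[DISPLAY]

┃          │                        ┃             
┃          │Score:                  ┃             
┃          │0                       ┃             
┃          │                        ┃             
┃          │                        ┃             
┃          │                        ┃             
┃          │                        ┃             
┃          ┏━━━━━━━━━━━━━━━━━━━━━━━━━━━━━━━━━━━━━━
┃          ┃ FileBrowser                          
┗━━━━━━━━━━┠──────────────────────────────────────
           ┃> [-] repo/                           
           ┃    [+] utils/                        
           ┃    [+] models/                       
           ┃    utils.toml                        
           ┃    [+] views/                        
       ┏━━━━━━━━━━━━━━━━━━━━━━━━━━━━━━━━┓         
       ┃ Tetris                         ┃         
       ┠────────────────────────────────┨         
       ┃          │Next:                ┃━━━━━━━━━
       ┃          │████                 ┃         
       ┃          │                     ┃         
       ┃          │                     ┃         


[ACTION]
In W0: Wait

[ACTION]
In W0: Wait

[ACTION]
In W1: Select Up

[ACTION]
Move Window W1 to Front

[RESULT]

┃          │                        ┃             
┃          │Score:                  ┃             
┃          │0                       ┃             
┃          │                        ┃             
┃          │                        ┃             
┃          │                        ┃             
┃          │                        ┃             
┃          ┏━━━━━━━━━━━━━━━━━━━━━━━━━━━━━━━━━━━━━━
┃          ┃ FileBrowser                          
┗━━━━━━━━━━┠──────────────────────────────────────
           ┃> [-] repo/                           
           ┃    [+] utils/                        
           ┃    [+] models/                       
           ┃    utils.toml                        
           ┃    [+] views/                        
       ┏━━━┃                                      
       ┃ Te┃                                      
       ┠───┃                                      
       ┃   ┗━━━━━━━━━━━━━━━━━━━━━━━━━━━━━━━━━━━━━━
       ┃          │████                 ┃         
       ┃          │                     ┃         
       ┃          │                     ┃         


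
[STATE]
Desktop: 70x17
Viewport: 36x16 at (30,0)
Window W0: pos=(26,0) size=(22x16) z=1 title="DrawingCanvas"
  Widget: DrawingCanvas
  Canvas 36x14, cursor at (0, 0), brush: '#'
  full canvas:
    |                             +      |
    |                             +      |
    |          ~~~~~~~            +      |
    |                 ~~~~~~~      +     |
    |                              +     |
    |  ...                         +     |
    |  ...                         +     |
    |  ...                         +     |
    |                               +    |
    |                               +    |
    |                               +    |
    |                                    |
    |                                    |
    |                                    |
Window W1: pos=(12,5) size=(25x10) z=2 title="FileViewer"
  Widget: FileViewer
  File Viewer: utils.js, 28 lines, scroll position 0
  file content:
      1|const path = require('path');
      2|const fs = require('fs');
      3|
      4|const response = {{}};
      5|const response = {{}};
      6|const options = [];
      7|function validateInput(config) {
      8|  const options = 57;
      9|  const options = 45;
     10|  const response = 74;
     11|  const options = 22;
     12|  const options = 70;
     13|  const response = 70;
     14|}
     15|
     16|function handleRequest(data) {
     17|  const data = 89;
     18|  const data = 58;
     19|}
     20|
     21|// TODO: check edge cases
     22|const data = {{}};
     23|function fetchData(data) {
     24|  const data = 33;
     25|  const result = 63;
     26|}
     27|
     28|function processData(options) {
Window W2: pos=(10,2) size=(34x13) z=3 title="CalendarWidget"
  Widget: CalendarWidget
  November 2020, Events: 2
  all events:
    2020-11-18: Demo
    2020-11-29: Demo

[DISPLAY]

━━━━━━━━━━━━━━━━━┓                  
awingCanvas      ┃                  
━━━━━━━━━━━━━┓───┨                  
             ┃   ┃                  
─────────────┨   ┃                  
020          ┃   ┃                  
u            ┃~~~┃                  
1            ┃   ┃                  
8            ┃   ┃                  
5            ┃   ┃                  
22           ┃   ┃                  
9*           ┃   ┃                  
             ┃   ┃                  
             ┃   ┃                  
━━━━━━━━━━━━━┛   ┃                  
━━━━━━━━━━━━━━━━━┛                  


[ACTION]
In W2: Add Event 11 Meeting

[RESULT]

━━━━━━━━━━━━━━━━━┓                  
awingCanvas      ┃                  
━━━━━━━━━━━━━┓───┨                  
             ┃   ┃                  
─────────────┨   ┃                  
020          ┃   ┃                  
u            ┃~~~┃                  
1            ┃   ┃                  
8            ┃   ┃                  
15           ┃   ┃                  
22           ┃   ┃                  
9*           ┃   ┃                  
             ┃   ┃                  
             ┃   ┃                  
━━━━━━━━━━━━━┛   ┃                  
━━━━━━━━━━━━━━━━━┛                  


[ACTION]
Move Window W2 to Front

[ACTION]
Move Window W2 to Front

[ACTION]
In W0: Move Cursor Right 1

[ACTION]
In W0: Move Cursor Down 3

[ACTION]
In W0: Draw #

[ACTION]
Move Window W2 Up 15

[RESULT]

━━━━━━━━━━━━━┓━━━┓                  
             ┃   ┃                  
─────────────┨───┨                  
020          ┃   ┃                  
u            ┃   ┃                  
1            ┃   ┃                  
8            ┃~~~┃                  
15           ┃   ┃                  
22           ┃   ┃                  
9*           ┃   ┃                  
             ┃   ┃                  
             ┃   ┃                  
━━━━━━━━━━━━━┛   ┃                  
];   ▼┃          ┃                  
━━━━━━┛          ┃                  
━━━━━━━━━━━━━━━━━┛                  
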